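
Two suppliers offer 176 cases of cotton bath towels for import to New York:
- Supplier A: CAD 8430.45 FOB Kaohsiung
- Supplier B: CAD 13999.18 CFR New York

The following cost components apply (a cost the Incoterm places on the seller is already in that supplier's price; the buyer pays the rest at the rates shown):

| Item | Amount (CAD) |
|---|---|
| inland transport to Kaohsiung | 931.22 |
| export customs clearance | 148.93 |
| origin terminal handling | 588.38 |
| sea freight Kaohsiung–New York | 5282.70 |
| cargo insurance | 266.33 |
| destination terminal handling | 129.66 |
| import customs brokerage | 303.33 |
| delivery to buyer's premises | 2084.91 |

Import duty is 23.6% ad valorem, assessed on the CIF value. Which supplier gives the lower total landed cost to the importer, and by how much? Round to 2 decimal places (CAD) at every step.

Supplier A is cheaper by CAD 353.53

Supplier A (FOB):
CIF value = FOB price + freight + insurance = 8430.45 + 5282.70 + 266.33 = 13979.48
Import duty = 13979.48 × 23.6% = 3299.16
Buyer bears (A): 5282.70 + 266.33 + 129.66 + 303.33 + 2084.91 = 8066.93
Landed cost (A) = invoice 8430.45 + 8066.93 + duty 3299.16 = 19796.54
Supplier B (CFR):
CIF value = CFR price + insurance = 13999.18 + 266.33 = 14265.51
Import duty = 14265.51 × 23.6% = 3366.66
Buyer bears (B): 266.33 + 129.66 + 303.33 + 2084.91 = 2784.23
Landed cost (B) = invoice 13999.18 + 2784.23 + duty 3366.66 = 20150.07
Difference = |19796.54 − 20150.07| = 353.53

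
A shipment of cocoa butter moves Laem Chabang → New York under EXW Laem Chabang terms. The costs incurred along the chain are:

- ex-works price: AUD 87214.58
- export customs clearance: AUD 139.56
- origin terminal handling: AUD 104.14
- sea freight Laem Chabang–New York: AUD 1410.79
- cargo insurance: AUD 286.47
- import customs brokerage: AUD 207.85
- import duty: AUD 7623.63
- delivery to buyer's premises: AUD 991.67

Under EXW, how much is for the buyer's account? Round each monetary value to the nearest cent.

EXW: the seller makes goods available at their premises; the buyer bears all onward costs.
Seller's account: goods 87214.58 = 87214.58
Buyer's account: export clearance 139.56 + origin terminal 104.14 + freight 1410.79 + insurance 286.47 + brokerage 207.85 + duty 7623.63 + delivery 991.67 = 10764.11

Buyer's account: AUD 10764.11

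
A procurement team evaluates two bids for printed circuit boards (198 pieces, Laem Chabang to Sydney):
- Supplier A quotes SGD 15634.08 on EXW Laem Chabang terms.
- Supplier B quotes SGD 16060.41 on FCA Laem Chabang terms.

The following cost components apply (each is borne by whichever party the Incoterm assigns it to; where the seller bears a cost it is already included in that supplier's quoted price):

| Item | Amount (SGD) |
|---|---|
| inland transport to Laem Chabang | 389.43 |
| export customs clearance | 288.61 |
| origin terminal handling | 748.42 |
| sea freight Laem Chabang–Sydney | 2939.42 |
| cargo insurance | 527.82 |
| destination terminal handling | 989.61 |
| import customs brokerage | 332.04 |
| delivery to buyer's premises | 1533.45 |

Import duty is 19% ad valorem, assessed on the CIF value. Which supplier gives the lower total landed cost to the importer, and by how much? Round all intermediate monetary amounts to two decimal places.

Supplier B is cheaper by SGD 299.54

Supplier A (EXW):
CIF value = EXW price + inland to port + export clearance + origin terminal + freight + insurance = 15634.08 + 389.43 + 288.61 + 748.42 + 2939.42 + 527.82 = 20527.78
Import duty = 20527.78 × 19% = 3900.28
Buyer bears (A): 389.43 + 288.61 + 748.42 + 2939.42 + 527.82 + 989.61 + 332.04 + 1533.45 = 7748.80
Landed cost (A) = invoice 15634.08 + 7748.80 + duty 3900.28 = 27283.16
Supplier B (FCA):
CIF value = FCA price + origin terminal + freight + insurance = 16060.41 + 748.42 + 2939.42 + 527.82 = 20276.07
Import duty = 20276.07 × 19% = 3852.45
Buyer bears (B): 748.42 + 2939.42 + 527.82 + 989.61 + 332.04 + 1533.45 = 7070.76
Landed cost (B) = invoice 16060.41 + 7070.76 + duty 3852.45 = 26983.62
Difference = |27283.16 − 26983.62| = 299.54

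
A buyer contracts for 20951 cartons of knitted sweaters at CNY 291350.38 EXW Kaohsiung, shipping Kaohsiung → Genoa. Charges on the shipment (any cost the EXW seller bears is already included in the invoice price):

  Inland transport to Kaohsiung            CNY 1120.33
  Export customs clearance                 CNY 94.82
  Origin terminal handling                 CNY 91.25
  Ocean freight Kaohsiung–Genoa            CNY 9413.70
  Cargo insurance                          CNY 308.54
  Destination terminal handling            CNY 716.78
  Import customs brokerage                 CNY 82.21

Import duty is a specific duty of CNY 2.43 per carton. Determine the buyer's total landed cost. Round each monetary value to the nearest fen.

Total landed cost: CNY 354088.94

EXW: the seller makes goods available at their premises; the buyer bears all onward costs.
CIF value = EXW price + inland to port + export clearance + origin terminal + freight + insurance = 291350.38 + 1120.33 + 94.82 + 91.25 + 9413.70 + 308.54 = 302379.02
Import duty = 20951 × 2.43 = 50910.93
Buyer bears: inland to port 1120.33 + export clearance 94.82 + origin terminal 91.25 + freight 9413.70 + insurance 308.54 + destination terminal 716.78 + brokerage 82.21 + duty 50910.93 = 62738.56
Landed cost = invoice 291350.38 + 62738.56 = 354088.94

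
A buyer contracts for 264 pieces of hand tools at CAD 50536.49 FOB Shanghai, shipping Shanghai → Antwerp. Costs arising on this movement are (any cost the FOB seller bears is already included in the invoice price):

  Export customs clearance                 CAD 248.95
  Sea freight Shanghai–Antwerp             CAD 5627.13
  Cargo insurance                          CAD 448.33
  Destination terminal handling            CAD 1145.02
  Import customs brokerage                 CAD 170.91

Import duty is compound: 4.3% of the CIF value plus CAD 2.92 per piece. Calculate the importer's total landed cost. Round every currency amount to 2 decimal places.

FOB: the seller bears costs until goods are on board at the origin port; the buyer bears freight, insurance and all costs thereafter.
Already in the invoice (seller's account under FOB): export clearance — exclude.
CIF value = FOB price + freight + insurance = 50536.49 + 5627.13 + 448.33 = 56611.95
Ad valorem component: 56611.95 × 4.3% = 2434.31
Specific component: 264 × 2.92 = 770.88
Import duty = 2434.31 + 770.88 = 3205.19
Buyer bears: freight 5627.13 + insurance 448.33 + destination terminal 1145.02 + brokerage 170.91 + duty 3205.19 = 10596.58
Landed cost = invoice 50536.49 + 10596.58 = 61133.07

Total landed cost: CAD 61133.07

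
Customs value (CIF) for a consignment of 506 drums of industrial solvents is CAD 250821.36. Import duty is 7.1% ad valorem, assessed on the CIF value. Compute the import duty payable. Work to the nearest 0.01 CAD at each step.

Import duty: CAD 17808.32

Import duty = 250821.36 × 7.1% = 17808.32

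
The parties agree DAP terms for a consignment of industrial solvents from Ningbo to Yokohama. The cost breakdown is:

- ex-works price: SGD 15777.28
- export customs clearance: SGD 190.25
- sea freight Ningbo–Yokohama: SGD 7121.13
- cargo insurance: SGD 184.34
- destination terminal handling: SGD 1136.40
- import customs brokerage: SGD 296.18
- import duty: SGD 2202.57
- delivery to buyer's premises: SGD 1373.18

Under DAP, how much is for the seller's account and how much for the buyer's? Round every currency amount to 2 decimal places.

Seller: SGD 25782.58; buyer: SGD 2498.75

DAP: the seller bears all costs to the named destination except import duty and clearance.
Seller's account: goods 15777.28 + export clearance 190.25 + freight 7121.13 + insurance 184.34 + destination terminal 1136.40 + delivery 1373.18 = 25782.58
Buyer's account: brokerage 296.18 + duty 2202.57 = 2498.75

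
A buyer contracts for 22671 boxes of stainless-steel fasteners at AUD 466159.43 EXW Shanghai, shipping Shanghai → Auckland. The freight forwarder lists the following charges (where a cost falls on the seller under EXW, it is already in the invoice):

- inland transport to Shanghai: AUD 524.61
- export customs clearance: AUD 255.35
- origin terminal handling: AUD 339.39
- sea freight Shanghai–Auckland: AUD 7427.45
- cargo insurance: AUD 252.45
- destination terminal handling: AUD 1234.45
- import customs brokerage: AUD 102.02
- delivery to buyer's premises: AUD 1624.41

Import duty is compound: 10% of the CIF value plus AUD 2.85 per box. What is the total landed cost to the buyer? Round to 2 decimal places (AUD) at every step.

EXW: the seller makes goods available at their premises; the buyer bears all onward costs.
CIF value = EXW price + inland to port + export clearance + origin terminal + freight + insurance = 466159.43 + 524.61 + 255.35 + 339.39 + 7427.45 + 252.45 = 474958.68
Ad valorem component: 474958.68 × 10% = 47495.87
Specific component: 22671 × 2.85 = 64612.35
Import duty = 47495.87 + 64612.35 = 112108.22
Buyer bears: inland to port 524.61 + export clearance 255.35 + origin terminal 339.39 + freight 7427.45 + insurance 252.45 + destination terminal 1234.45 + brokerage 102.02 + delivery 1624.41 + duty 112108.22 = 123868.35
Landed cost = invoice 466159.43 + 123868.35 = 590027.78

Total landed cost: AUD 590027.78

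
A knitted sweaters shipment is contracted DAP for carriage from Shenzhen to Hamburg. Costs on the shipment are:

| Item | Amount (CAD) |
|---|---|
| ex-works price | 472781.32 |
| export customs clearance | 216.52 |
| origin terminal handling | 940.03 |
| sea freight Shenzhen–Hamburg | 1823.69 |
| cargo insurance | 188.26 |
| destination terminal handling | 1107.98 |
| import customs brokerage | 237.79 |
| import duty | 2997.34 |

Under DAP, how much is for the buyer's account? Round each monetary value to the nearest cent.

DAP: the seller bears all costs to the named destination except import duty and clearance.
Seller's account: goods 472781.32 + export clearance 216.52 + origin terminal 940.03 + freight 1823.69 + insurance 188.26 + destination terminal 1107.98 = 477057.80
Buyer's account: brokerage 237.79 + duty 2997.34 = 3235.13

Buyer's account: CAD 3235.13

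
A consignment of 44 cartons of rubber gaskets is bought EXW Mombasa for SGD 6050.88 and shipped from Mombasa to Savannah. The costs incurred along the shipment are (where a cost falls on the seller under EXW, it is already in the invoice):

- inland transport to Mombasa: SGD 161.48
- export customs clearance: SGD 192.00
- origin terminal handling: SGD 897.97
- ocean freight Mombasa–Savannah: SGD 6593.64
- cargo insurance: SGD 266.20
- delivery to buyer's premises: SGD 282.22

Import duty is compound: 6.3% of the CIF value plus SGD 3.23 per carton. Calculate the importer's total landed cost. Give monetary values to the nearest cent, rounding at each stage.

Total landed cost: SGD 15478.73

EXW: the seller makes goods available at their premises; the buyer bears all onward costs.
CIF value = EXW price + inland to port + export clearance + origin terminal + freight + insurance = 6050.88 + 161.48 + 192.00 + 897.97 + 6593.64 + 266.20 = 14162.17
Ad valorem component: 14162.17 × 6.3% = 892.22
Specific component: 44 × 3.23 = 142.12
Import duty = 892.22 + 142.12 = 1034.34
Buyer bears: inland to port 161.48 + export clearance 192.00 + origin terminal 897.97 + freight 6593.64 + insurance 266.20 + delivery 282.22 + duty 1034.34 = 9427.85
Landed cost = invoice 6050.88 + 9427.85 = 15478.73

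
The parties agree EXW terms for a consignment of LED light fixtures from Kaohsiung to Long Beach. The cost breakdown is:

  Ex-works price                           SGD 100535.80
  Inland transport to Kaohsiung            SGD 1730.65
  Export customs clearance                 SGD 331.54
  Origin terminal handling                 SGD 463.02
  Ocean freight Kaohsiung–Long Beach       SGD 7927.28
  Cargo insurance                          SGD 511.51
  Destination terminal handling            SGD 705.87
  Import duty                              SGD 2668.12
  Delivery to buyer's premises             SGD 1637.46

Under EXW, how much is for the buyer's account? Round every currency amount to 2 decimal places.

EXW: the seller makes goods available at their premises; the buyer bears all onward costs.
Seller's account: goods 100535.80 = 100535.80
Buyer's account: inland to port 1730.65 + export clearance 331.54 + origin terminal 463.02 + freight 7927.28 + insurance 511.51 + destination terminal 705.87 + duty 2668.12 + delivery 1637.46 = 15975.45

Buyer's account: SGD 15975.45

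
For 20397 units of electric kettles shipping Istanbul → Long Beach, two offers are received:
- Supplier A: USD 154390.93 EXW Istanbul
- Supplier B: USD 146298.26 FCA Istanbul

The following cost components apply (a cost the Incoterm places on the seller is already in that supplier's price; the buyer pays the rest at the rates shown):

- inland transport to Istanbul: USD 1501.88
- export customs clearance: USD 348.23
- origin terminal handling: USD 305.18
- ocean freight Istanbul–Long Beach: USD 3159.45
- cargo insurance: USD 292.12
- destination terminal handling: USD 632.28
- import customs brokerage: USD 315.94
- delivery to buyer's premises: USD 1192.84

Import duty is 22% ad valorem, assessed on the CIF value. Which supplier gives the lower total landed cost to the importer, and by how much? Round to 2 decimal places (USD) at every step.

Supplier B is cheaper by USD 12130.19

Supplier A (EXW):
CIF value = EXW price + inland to port + export clearance + origin terminal + freight + insurance = 154390.93 + 1501.88 + 348.23 + 305.18 + 3159.45 + 292.12 = 159997.79
Import duty = 159997.79 × 22% = 35199.51
Buyer bears (A): 1501.88 + 348.23 + 305.18 + 3159.45 + 292.12 + 632.28 + 315.94 + 1192.84 = 7747.92
Landed cost (A) = invoice 154390.93 + 7747.92 + duty 35199.51 = 197338.36
Supplier B (FCA):
CIF value = FCA price + origin terminal + freight + insurance = 146298.26 + 305.18 + 3159.45 + 292.12 = 150055.01
Import duty = 150055.01 × 22% = 33012.10
Buyer bears (B): 305.18 + 3159.45 + 292.12 + 632.28 + 315.94 + 1192.84 = 5897.81
Landed cost (B) = invoice 146298.26 + 5897.81 + duty 33012.10 = 185208.17
Difference = |197338.36 − 185208.17| = 12130.19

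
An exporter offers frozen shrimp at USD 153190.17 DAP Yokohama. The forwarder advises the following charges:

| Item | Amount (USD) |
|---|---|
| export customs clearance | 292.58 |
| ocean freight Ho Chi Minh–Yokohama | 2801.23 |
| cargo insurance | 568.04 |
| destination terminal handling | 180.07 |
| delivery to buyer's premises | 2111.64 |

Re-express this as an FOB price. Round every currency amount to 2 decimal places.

Not relevant to the conversion: export clearance — on the seller under both DAP and FOB; already in the DAP price and stays in the FOB price.
From DAP to FOB, the seller no longer bears: freight, insurance, destination terminal, delivery.
FOB price = 153190.17 − 2801.23 − 568.04 − 180.07 − 2111.64 = 147529.19

FOB price: USD 147529.19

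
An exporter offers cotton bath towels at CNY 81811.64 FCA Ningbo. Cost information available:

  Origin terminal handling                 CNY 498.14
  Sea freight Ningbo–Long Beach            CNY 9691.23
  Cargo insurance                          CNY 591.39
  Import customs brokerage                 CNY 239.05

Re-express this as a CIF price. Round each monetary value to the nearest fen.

CIF price: CNY 92592.40

Not relevant to the conversion: brokerage — on the buyer under both terms; not part of either seller's price.
From FCA to CIF, the seller additionally bears: origin terminal, freight, insurance.
CIF price = 81811.64 + 498.14 + 9691.23 + 591.39 = 92592.40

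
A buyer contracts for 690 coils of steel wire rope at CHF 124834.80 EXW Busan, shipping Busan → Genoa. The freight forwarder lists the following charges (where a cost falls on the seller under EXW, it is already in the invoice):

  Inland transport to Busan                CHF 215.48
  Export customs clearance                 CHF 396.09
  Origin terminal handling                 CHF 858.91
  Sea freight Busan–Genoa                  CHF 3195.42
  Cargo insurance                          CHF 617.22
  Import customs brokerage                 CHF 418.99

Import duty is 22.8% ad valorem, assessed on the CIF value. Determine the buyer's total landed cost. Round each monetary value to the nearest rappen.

EXW: the seller makes goods available at their premises; the buyer bears all onward costs.
CIF value = EXW price + inland to port + export clearance + origin terminal + freight + insurance = 124834.80 + 215.48 + 396.09 + 858.91 + 3195.42 + 617.22 = 130117.92
Import duty = 130117.92 × 22.8% = 29666.89
Buyer bears: inland to port 215.48 + export clearance 396.09 + origin terminal 858.91 + freight 3195.42 + insurance 617.22 + brokerage 418.99 + duty 29666.89 = 35369.00
Landed cost = invoice 124834.80 + 35369.00 = 160203.80

Total landed cost: CHF 160203.80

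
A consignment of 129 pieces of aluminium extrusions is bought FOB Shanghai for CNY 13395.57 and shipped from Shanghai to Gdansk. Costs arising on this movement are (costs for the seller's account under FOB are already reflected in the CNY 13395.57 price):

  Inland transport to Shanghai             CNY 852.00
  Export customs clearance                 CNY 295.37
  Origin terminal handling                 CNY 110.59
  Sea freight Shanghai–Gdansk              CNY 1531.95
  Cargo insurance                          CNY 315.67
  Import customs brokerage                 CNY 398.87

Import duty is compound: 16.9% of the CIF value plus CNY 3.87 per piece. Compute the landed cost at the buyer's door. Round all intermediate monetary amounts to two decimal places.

FOB: the seller bears costs until goods are on board at the origin port; the buyer bears freight, insurance and all costs thereafter.
Already in the invoice (seller's account under FOB): inland to port, export clearance, origin terminal — exclude.
CIF value = FOB price + freight + insurance = 13395.57 + 1531.95 + 315.67 = 15243.19
Ad valorem component: 15243.19 × 16.9% = 2576.10
Specific component: 129 × 3.87 = 499.23
Import duty = 2576.10 + 499.23 = 3075.33
Buyer bears: freight 1531.95 + insurance 315.67 + brokerage 398.87 + duty 3075.33 = 5321.82
Landed cost = invoice 13395.57 + 5321.82 = 18717.39

Total landed cost: CNY 18717.39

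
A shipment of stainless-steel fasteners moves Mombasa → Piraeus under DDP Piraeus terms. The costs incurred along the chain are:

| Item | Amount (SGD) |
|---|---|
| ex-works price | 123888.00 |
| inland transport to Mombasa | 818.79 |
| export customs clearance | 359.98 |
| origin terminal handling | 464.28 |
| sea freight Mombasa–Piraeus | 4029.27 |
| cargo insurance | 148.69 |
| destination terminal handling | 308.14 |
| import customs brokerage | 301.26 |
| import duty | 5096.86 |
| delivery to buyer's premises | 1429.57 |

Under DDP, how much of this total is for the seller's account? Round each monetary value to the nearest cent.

Seller's account: SGD 136844.84

DDP: the seller bears all costs including import duty.
Seller's account: goods 123888.00 + inland to port 818.79 + export clearance 359.98 + origin terminal 464.28 + freight 4029.27 + insurance 148.69 + destination terminal 308.14 + brokerage 301.26 + duty 5096.86 + delivery 1429.57 = 136844.84
Buyer's account: 0.00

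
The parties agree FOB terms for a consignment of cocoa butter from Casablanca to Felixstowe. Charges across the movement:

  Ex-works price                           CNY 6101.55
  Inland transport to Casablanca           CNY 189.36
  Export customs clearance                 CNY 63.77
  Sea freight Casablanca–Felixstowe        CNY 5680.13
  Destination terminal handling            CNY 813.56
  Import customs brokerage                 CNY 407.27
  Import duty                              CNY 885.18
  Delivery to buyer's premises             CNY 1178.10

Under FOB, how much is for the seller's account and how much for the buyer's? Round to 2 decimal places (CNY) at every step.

FOB: the seller bears costs until goods are on board at the origin port; the buyer bears freight, insurance and all costs thereafter.
Seller's account: goods 6101.55 + inland to port 189.36 + export clearance 63.77 = 6354.68
Buyer's account: freight 5680.13 + destination terminal 813.56 + brokerage 407.27 + duty 885.18 + delivery 1178.10 = 8964.24

Seller: CNY 6354.68; buyer: CNY 8964.24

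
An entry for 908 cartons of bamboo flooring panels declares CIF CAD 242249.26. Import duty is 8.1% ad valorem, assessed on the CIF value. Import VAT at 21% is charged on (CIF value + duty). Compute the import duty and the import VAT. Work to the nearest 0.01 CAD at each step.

Import duty: CAD 19622.19; import VAT: CAD 54993.00

Import duty = 242249.26 × 8.1% = 19622.19
VAT base = CIF + duty = 242249.26 + 19622.19 = 261871.45
Import VAT = 261871.45 × 21% = 54993.00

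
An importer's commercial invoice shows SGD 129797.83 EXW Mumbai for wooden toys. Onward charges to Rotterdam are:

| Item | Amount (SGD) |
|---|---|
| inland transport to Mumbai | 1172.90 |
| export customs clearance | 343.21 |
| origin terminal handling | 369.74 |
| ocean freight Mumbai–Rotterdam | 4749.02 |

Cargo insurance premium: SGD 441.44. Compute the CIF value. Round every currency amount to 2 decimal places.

CIF value: SGD 136874.14

CIF = EXW price + pre-shipment costs + freight + insurance
CIF = 129797.83 + 1172.90 + 343.21 + 369.74 + 4749.02 + 441.44 = 136874.14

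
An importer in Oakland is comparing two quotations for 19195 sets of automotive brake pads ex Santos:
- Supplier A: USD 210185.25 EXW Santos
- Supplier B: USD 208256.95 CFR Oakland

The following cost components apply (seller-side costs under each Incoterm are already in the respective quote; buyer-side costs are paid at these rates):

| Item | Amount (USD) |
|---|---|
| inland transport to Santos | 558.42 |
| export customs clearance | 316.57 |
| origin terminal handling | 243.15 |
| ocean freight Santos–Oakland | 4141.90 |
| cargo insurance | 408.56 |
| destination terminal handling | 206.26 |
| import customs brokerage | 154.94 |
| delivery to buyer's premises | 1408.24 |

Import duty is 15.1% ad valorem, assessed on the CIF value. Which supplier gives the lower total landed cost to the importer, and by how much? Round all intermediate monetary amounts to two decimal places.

Supplier B is cheaper by USD 8273.78

Supplier A (EXW):
CIF value = EXW price + inland to port + export clearance + origin terminal + freight + insurance = 210185.25 + 558.42 + 316.57 + 243.15 + 4141.90 + 408.56 = 215853.85
Import duty = 215853.85 × 15.1% = 32593.93
Buyer bears (A): 558.42 + 316.57 + 243.15 + 4141.90 + 408.56 + 206.26 + 154.94 + 1408.24 = 7438.04
Landed cost (A) = invoice 210185.25 + 7438.04 + duty 32593.93 = 250217.22
Supplier B (CFR):
CIF value = CFR price + insurance = 208256.95 + 408.56 = 208665.51
Import duty = 208665.51 × 15.1% = 31508.49
Buyer bears (B): 408.56 + 206.26 + 154.94 + 1408.24 = 2178.00
Landed cost (B) = invoice 208256.95 + 2178.00 + duty 31508.49 = 241943.44
Difference = |250217.22 − 241943.44| = 8273.78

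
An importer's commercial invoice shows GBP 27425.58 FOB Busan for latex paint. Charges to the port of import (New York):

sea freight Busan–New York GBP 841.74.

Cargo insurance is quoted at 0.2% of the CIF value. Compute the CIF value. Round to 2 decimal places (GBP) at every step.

Let C be the CIF value. C = FOB price + freight + 0.2% × C
C − 0.2% × C = 27425.58 + 841.74
0.998 × C = 28267.32
C = 28267.32 / 0.998 = 28323.97
Insurance premium = 0.2% × 28323.97 = 56.65

CIF value: GBP 28323.97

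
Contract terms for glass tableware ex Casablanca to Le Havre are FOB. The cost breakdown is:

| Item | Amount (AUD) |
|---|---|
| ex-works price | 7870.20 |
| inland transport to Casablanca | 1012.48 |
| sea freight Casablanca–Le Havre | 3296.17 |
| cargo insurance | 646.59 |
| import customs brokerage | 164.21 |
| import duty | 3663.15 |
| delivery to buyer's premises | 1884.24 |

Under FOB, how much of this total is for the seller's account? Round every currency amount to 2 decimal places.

FOB: the seller bears costs until goods are on board at the origin port; the buyer bears freight, insurance and all costs thereafter.
Seller's account: goods 7870.20 + inland to port 1012.48 = 8882.68
Buyer's account: freight 3296.17 + insurance 646.59 + brokerage 164.21 + duty 3663.15 + delivery 1884.24 = 9654.36

Seller's account: AUD 8882.68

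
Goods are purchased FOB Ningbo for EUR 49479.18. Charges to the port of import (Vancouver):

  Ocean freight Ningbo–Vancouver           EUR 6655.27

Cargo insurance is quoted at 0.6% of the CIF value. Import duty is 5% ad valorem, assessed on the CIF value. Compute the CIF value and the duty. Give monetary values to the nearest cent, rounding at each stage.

CIF value: EUR 56473.29; import duty: EUR 2823.66

Let C be the CIF value. C = FOB price + freight + 0.6% × C
C − 0.6% × C = 49479.18 + 6655.27
0.994 × C = 56134.45
C = 56134.45 / 0.994 = 56473.29
Insurance premium = 0.6% × 56473.29 = 338.84
Import duty = 56473.29 × 5% = 2823.66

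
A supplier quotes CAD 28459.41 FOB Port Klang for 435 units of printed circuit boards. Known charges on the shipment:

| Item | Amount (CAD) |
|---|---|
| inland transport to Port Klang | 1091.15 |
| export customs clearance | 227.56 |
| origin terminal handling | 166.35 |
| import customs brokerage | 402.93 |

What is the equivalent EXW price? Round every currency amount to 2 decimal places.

Not relevant to the conversion: brokerage — on the buyer under both terms; not part of either seller's price.
From FOB to EXW, the seller no longer bears: inland to port, export clearance, origin terminal.
EXW price = 28459.41 − 1091.15 − 227.56 − 166.35 = 26974.35

EXW price: CAD 26974.35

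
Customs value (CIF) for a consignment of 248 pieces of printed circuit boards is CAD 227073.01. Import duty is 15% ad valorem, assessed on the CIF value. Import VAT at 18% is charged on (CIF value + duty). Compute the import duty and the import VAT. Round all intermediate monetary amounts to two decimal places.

Import duty: CAD 34060.95; import VAT: CAD 47004.11

Import duty = 227073.01 × 15% = 34060.95
VAT base = CIF + duty = 227073.01 + 34060.95 = 261133.96
Import VAT = 261133.96 × 18% = 47004.11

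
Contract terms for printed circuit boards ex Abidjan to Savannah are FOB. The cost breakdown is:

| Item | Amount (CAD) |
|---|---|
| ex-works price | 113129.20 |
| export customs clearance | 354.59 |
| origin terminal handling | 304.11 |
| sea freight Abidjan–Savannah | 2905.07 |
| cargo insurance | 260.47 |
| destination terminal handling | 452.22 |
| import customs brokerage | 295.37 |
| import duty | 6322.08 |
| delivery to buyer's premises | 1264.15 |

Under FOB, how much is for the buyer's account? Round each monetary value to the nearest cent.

FOB: the seller bears costs until goods are on board at the origin port; the buyer bears freight, insurance and all costs thereafter.
Seller's account: goods 113129.20 + export clearance 354.59 + origin terminal 304.11 = 113787.90
Buyer's account: freight 2905.07 + insurance 260.47 + destination terminal 452.22 + brokerage 295.37 + duty 6322.08 + delivery 1264.15 = 11499.36

Buyer's account: CAD 11499.36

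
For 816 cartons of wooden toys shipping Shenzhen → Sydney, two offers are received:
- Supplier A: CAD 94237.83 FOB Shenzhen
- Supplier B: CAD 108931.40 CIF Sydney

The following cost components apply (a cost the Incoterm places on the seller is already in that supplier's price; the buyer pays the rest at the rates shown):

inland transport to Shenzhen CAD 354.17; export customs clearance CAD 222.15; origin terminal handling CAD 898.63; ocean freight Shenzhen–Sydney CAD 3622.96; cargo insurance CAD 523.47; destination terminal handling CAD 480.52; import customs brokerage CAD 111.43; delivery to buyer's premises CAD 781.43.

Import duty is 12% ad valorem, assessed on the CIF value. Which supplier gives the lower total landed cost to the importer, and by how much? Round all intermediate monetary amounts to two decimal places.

Supplier A (FOB):
CIF value = FOB price + freight + insurance = 94237.83 + 3622.96 + 523.47 = 98384.26
Import duty = 98384.26 × 12% = 11806.11
Buyer bears (A): 3622.96 + 523.47 + 480.52 + 111.43 + 781.43 = 5519.81
Landed cost (A) = invoice 94237.83 + 5519.81 + duty 11806.11 = 111563.75
Supplier B (CIF):
The CIF price already equals the CIF value: 108931.40
Import duty = 108931.40 × 12% = 13071.77
Buyer bears (B): 480.52 + 111.43 + 781.43 = 1373.38
Landed cost (B) = invoice 108931.40 + 1373.38 + duty 13071.77 = 123376.55
Difference = |111563.75 − 123376.55| = 11812.80

Supplier A is cheaper by CAD 11812.80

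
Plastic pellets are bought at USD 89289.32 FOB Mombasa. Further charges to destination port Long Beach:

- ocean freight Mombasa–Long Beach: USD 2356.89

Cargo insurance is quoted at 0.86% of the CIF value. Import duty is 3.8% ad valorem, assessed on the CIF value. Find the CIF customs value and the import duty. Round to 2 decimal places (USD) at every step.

Let C be the CIF value. C = FOB price + freight + 0.86% × C
C − 0.86% × C = 89289.32 + 2356.89
0.9914 × C = 91646.21
C = 91646.21 / 0.9914 = 92441.20
Insurance premium = 0.86% × 92441.20 = 794.99
Import duty = 92441.20 × 3.8% = 3512.77

CIF value: USD 92441.20; import duty: USD 3512.77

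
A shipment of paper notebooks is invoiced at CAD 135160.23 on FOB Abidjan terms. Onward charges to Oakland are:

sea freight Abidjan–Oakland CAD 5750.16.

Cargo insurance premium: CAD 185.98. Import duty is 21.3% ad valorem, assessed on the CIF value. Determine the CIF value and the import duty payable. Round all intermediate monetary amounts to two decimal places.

CIF value: CAD 141096.37; import duty: CAD 30053.53

CIF = FOB price + freight + insurance
CIF = 135160.23 + 5750.16 + 185.98 = 141096.37
Import duty = 141096.37 × 21.3% = 30053.53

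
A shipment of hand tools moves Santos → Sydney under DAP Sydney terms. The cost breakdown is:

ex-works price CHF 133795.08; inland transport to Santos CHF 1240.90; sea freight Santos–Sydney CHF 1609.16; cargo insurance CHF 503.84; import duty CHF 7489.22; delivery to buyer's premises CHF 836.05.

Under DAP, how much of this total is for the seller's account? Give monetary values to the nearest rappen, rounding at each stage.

DAP: the seller bears all costs to the named destination except import duty and clearance.
Seller's account: goods 133795.08 + inland to port 1240.90 + freight 1609.16 + insurance 503.84 + delivery 836.05 = 137985.03
Buyer's account: duty 7489.22 = 7489.22

Seller's account: CHF 137985.03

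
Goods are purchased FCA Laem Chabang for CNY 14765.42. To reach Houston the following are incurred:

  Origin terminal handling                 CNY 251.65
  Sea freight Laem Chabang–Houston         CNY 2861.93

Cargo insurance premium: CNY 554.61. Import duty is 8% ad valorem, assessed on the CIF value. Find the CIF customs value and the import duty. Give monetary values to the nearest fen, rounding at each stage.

CIF = FCA price + pre-shipment costs + freight + insurance
CIF = 14765.42 + 251.65 + 2861.93 + 554.61 = 18433.61
Import duty = 18433.61 × 8% = 1474.69

CIF value: CNY 18433.61; import duty: CNY 1474.69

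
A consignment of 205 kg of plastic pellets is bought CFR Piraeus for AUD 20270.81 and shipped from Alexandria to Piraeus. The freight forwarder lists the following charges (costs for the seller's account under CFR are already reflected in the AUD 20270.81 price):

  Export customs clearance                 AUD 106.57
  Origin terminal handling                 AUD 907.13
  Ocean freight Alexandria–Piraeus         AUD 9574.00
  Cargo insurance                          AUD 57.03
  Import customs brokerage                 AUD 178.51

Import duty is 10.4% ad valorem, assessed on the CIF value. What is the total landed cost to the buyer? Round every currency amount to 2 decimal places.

CFR: the seller pays costs through ocean freight to the destination port, but not insurance.
Already in the invoice (seller's account under CFR): export clearance, origin terminal, freight — exclude.
CIF value = CFR price + insurance = 20270.81 + 57.03 = 20327.84
Import duty = 20327.84 × 10.4% = 2114.10
Buyer bears: insurance 57.03 + brokerage 178.51 + duty 2114.10 = 2349.64
Landed cost = invoice 20270.81 + 2349.64 = 22620.45

Total landed cost: AUD 22620.45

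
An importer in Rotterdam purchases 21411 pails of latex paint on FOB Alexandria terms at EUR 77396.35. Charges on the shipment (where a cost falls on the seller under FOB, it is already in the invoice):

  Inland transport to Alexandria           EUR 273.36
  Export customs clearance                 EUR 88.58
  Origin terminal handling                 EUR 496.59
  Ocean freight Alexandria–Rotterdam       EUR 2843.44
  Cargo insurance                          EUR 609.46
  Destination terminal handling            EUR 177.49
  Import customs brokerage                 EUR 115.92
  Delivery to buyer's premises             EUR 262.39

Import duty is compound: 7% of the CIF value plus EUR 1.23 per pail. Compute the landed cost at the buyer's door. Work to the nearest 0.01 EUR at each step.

FOB: the seller bears costs until goods are on board at the origin port; the buyer bears freight, insurance and all costs thereafter.
Already in the invoice (seller's account under FOB): inland to port, export clearance, origin terminal — exclude.
CIF value = FOB price + freight + insurance = 77396.35 + 2843.44 + 609.46 = 80849.25
Ad valorem component: 80849.25 × 7% = 5659.45
Specific component: 21411 × 1.23 = 26335.53
Import duty = 5659.45 + 26335.53 = 31994.98
Buyer bears: freight 2843.44 + insurance 609.46 + destination terminal 177.49 + brokerage 115.92 + delivery 262.39 + duty 31994.98 = 36003.68
Landed cost = invoice 77396.35 + 36003.68 = 113400.03

Total landed cost: EUR 113400.03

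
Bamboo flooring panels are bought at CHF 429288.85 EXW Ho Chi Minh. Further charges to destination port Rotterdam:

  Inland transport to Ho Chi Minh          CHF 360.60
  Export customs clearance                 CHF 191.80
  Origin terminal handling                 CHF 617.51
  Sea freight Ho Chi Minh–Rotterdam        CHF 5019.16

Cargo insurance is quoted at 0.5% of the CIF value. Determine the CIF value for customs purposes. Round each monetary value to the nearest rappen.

CIF value: CHF 437666.25

Let C be the CIF value. C = EXW price + pre-shipment costs + freight + 0.5% × C
C − 0.5% × C = 429288.85 + 360.60 + 191.80 + 617.51 + 5019.16
0.995 × C = 435477.92
C = 435477.92 / 0.995 = 437666.25
Insurance premium = 0.5% × 437666.25 = 2188.33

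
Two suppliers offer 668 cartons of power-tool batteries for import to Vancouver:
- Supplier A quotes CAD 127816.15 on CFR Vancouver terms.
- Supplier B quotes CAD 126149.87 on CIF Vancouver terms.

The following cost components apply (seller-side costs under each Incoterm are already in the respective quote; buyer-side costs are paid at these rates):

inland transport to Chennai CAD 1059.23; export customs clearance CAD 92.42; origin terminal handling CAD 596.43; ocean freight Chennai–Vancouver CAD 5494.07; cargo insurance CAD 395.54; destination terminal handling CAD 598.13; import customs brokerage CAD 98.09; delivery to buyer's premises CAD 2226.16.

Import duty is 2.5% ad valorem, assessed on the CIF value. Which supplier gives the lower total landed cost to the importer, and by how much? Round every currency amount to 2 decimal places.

Supplier A (CFR):
CIF value = CFR price + insurance = 127816.15 + 395.54 = 128211.69
Import duty = 128211.69 × 2.5% = 3205.29
Buyer bears (A): 395.54 + 598.13 + 98.09 + 2226.16 = 3317.92
Landed cost (A) = invoice 127816.15 + 3317.92 + duty 3205.29 = 134339.36
Supplier B (CIF):
The CIF price already equals the CIF value: 126149.87
Import duty = 126149.87 × 2.5% = 3153.75
Buyer bears (B): 598.13 + 98.09 + 2226.16 = 2922.38
Landed cost (B) = invoice 126149.87 + 2922.38 + duty 3153.75 = 132226.00
Difference = |134339.36 − 132226.00| = 2113.36

Supplier B is cheaper by CAD 2113.36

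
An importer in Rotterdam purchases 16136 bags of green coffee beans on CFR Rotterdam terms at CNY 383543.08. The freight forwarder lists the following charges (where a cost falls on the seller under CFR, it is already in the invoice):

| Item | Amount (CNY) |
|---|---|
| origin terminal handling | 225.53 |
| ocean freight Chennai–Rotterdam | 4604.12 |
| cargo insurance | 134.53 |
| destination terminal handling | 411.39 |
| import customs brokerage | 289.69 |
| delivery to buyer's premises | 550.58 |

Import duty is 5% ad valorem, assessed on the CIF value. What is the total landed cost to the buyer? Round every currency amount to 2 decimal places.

CFR: the seller pays costs through ocean freight to the destination port, but not insurance.
Already in the invoice (seller's account under CFR): origin terminal, freight — exclude.
CIF value = CFR price + insurance = 383543.08 + 134.53 = 383677.61
Import duty = 383677.61 × 5% = 19183.88
Buyer bears: insurance 134.53 + destination terminal 411.39 + brokerage 289.69 + delivery 550.58 + duty 19183.88 = 20570.07
Landed cost = invoice 383543.08 + 20570.07 = 404113.15

Total landed cost: CNY 404113.15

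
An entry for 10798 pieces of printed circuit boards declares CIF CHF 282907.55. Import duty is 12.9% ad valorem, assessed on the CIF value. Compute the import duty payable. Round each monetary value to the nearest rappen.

Import duty = 282907.55 × 12.9% = 36495.07

Import duty: CHF 36495.07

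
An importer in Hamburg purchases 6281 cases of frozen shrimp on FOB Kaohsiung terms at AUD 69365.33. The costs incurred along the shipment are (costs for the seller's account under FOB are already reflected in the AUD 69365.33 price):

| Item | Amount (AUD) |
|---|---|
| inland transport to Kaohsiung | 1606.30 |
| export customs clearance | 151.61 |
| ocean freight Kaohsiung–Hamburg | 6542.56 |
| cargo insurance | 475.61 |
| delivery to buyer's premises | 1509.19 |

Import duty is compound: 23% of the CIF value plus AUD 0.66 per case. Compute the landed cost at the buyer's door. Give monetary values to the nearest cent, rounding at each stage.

FOB: the seller bears costs until goods are on board at the origin port; the buyer bears freight, insurance and all costs thereafter.
Already in the invoice (seller's account under FOB): inland to port, export clearance — exclude.
CIF value = FOB price + freight + insurance = 69365.33 + 6542.56 + 475.61 = 76383.50
Ad valorem component: 76383.50 × 23% = 17568.21
Specific component: 6281 × 0.66 = 4145.46
Import duty = 17568.21 + 4145.46 = 21713.67
Buyer bears: freight 6542.56 + insurance 475.61 + delivery 1509.19 + duty 21713.67 = 30241.03
Landed cost = invoice 69365.33 + 30241.03 = 99606.36

Total landed cost: AUD 99606.36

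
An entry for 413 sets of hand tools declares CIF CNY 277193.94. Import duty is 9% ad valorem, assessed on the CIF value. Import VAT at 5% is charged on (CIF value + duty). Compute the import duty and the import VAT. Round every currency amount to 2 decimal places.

Import duty = 277193.94 × 9% = 24947.45
VAT base = CIF + duty = 277193.94 + 24947.45 = 302141.39
Import VAT = 302141.39 × 5% = 15107.07

Import duty: CNY 24947.45; import VAT: CNY 15107.07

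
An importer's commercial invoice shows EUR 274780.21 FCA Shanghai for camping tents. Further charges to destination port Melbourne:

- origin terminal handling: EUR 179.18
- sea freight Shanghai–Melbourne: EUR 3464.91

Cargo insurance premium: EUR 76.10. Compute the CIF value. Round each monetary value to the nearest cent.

CIF = FCA price + pre-shipment costs + freight + insurance
CIF = 274780.21 + 179.18 + 3464.91 + 76.10 = 278500.40

CIF value: EUR 278500.40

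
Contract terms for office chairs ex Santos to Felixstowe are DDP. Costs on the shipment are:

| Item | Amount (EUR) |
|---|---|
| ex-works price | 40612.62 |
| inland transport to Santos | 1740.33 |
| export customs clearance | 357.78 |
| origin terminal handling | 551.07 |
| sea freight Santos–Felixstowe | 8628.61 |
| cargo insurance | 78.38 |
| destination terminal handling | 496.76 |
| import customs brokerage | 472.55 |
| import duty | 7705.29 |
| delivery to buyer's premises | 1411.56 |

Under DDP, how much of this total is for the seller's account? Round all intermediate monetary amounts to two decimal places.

DDP: the seller bears all costs including import duty.
Seller's account: goods 40612.62 + inland to port 1740.33 + export clearance 357.78 + origin terminal 551.07 + freight 8628.61 + insurance 78.38 + destination terminal 496.76 + brokerage 472.55 + duty 7705.29 + delivery 1411.56 = 62054.95
Buyer's account: 0.00

Seller's account: EUR 62054.95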